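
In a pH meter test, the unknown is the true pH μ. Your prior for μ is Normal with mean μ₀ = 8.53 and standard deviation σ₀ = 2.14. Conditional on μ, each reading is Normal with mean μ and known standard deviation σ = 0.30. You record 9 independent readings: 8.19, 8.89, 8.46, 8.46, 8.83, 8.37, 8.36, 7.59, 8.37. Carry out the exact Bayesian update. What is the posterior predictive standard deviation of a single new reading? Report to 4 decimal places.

For Normal data with known variance σ², a Normal(μ₀, σ₀²) prior on μ is conjugate. Posterior precision = 1/σ₀² + n/σ²; posterior mean is the precision-weighted average of μ₀ and x̄.
σ₀² = 2.14² = 4.5796, σ² = 0.30² = 0.09; σ² + n·σ₀² = 0.09 + 9·4.5796 = 41.3064.
Posterior precision = 1/σ₀² + n/σ² = 1/4.5796 + 9/0.09 = (σ² + n·σ₀²)/(σ₀²σ²) = 41.3064/(4.5796·0.09); posterior variance σₙ² = σ₀²σ²/(σ² + n·σ₀²) = 4.5796·0.09/41.3064 = 0.009978.
Predictive variance for one new observation = σₙ² + σ² = 4.5796·0.09/41.3064 + 0.09 = σ²·(σ₀² + 41.3064)/41.3064 = 0.09·45.886/41.3064 = 0.099978; SD = √(0.09·45.886/41.3064) = 0.3162.

0.3162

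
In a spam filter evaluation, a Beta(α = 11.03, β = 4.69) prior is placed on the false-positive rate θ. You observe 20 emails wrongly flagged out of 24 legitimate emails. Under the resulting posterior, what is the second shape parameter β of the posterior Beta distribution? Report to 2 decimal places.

8.69

The Beta prior is conjugate to a Binomial/Bernoulli likelihood; the update adds successes to α and failures to β.
Posterior: Beta(α+k, β+n−k) = Beta(11.03+20, 4.69+4) = Beta(31.03, 8.69).
Posterior β = 8.69.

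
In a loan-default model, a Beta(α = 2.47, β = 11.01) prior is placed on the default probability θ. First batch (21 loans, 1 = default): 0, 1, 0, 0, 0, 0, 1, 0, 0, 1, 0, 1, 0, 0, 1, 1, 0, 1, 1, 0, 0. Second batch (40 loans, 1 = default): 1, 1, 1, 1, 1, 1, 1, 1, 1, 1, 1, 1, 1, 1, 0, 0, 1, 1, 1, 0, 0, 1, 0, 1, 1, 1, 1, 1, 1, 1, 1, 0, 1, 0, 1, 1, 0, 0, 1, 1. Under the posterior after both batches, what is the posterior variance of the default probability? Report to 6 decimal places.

The Beta prior is conjugate to a Binomial/Bernoulli likelihood; the update adds successes to α and failures to β.
After batch 1: Beta(2.47+8, 11.01+13) = Beta(10.47, 24.01).
After batch 2: Beta(10.47+31, 24.01+9) = Beta(41.47, 33.01).
Var = αβ/((α+β)²(α+β+1)) = 41.47·33.01/(74.48²·75.48) = 0.003269.

0.003269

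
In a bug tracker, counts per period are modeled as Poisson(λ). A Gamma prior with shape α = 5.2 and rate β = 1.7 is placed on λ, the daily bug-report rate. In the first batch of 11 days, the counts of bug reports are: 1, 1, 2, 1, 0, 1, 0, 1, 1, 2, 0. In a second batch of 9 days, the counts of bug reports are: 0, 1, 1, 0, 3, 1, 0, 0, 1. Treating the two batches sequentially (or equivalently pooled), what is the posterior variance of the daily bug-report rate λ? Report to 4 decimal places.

0.0471

With a Gamma(shape α, rate β) prior, the Poisson likelihood is conjugate: the posterior is Gamma(α + ΣXᵢ, β + n).
Batch 1: sum of counts S = 10 over n = 11 days.
After batch 1: Gamma(α+S, β+n) = Gamma(5.2+10, 1.7+11) = Gamma(15.2, 12.7).
Batch 2: sum of counts S = 7 over n = 9 days.
After batch 2: Gamma(α+S, β+n) = Gamma(15.2+7, 12.7+9) = Gamma(22.2, 21.7).
Var = α/β² = 22.2/21.7² = 0.0471.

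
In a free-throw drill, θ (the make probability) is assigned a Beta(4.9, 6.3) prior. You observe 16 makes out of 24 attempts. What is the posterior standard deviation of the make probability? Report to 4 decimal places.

The Beta prior is conjugate to a Binomial/Bernoulli likelihood; the update adds successes to α and failures to β.
Posterior: Beta(α+k, β+n−k) = Beta(4.9+16, 6.3+8) = Beta(20.9, 14.3).
Var = αβ/((α+β)²(α+β+1)) = 20.9·14.3/(35.2²·36.2) = 0.00666329; SD = √0.00666329 = 0.0816.

0.0816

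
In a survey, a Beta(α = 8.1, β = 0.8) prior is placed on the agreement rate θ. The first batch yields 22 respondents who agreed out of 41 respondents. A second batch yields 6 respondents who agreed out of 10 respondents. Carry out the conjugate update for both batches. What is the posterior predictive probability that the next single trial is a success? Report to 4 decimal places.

The Beta prior is conjugate to a Binomial/Bernoulli likelihood; the update adds successes to α and failures to β.
After batch 1: Beta(8.1+22, 0.8+19) = Beta(30.1, 19.8).
After batch 2: Beta(30.1+6, 19.8+4) = Beta(36.1, 23.8).
For a single future Bernoulli trial, P(success | data) = α/(α+β) = 0.6027.

0.6027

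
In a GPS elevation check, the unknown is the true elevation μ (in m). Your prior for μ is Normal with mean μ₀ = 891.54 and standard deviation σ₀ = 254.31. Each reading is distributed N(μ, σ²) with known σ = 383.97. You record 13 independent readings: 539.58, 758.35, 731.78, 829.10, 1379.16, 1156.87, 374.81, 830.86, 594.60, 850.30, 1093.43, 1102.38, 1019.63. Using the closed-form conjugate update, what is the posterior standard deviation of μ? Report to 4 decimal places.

98.2292

For Normal data with known variance σ², a Normal(μ₀, σ₀²) prior on μ is conjugate. Posterior precision = 1/σ₀² + n/σ²; posterior mean is the precision-weighted average of μ₀ and x̄.
σ₀² = 254.31² = 64673.5761, σ² = 383.97² = 147432.9609; σ² + n·σ₀² = 147432.9609 + 13·64673.5761 = 988189.4502.
Posterior precision = 1/σ₀² + n/σ² = 1/64673.5761 + 13/147432.9609 = (σ² + n·σ₀²)/(σ₀²σ²) = 988189.4502/(64673.5761·147432.9609); posterior variance σₙ² = σ₀²σ²/(σ² + n·σ₀²) = 64673.5761·147432.9609/988189.4502 = 9648.976534.
Posterior SD = √σₙ² = √(64673.5761·147432.9609/988189.4502) = 98.2292.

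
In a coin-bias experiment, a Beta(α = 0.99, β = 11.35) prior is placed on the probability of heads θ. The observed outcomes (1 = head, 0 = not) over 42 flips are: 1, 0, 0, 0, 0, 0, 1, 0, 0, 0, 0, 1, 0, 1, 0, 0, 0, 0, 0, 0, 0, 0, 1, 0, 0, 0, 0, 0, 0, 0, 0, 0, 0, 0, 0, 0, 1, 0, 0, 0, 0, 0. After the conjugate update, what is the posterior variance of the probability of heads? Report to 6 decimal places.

The Beta prior is conjugate to a Binomial/Bernoulli likelihood; the update adds successes to α and failures to β.
Posterior: Beta(α+k, β+n−k) = Beta(0.99+6, 11.35+36) = Beta(6.99, 47.35).
Var = αβ/((α+β)²(α+β+1)) = 6.99·47.35/(54.34²·55.34) = 0.002025.

0.002025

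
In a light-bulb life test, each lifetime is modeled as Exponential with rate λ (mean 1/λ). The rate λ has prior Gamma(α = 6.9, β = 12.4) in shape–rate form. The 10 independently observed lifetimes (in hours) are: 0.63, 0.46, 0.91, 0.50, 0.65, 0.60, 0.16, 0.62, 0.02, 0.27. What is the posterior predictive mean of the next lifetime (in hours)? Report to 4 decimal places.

With a Gamma(shape α, rate β) prior on the exponential rate λ, the posterior after n observations with total T = Σxᵢ is Gamma(α+n, β+T).
Sum of observations T = 4.82 hours; n = 10.
Posterior: Gamma(6.9+10, 12.4+4.82) = Gamma(16.9, 17.22).
The predictive distribution for the next observation is Lomax; its mean is β/(α−1) = 17.22/15.9 = 1.0830.

1.0830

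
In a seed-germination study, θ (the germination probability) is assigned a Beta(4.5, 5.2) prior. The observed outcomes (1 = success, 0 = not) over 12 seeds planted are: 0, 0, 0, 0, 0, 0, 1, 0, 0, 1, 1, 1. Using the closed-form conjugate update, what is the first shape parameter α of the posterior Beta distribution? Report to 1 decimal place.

8.5

The Beta prior is conjugate to a Binomial/Bernoulli likelihood; the update adds successes to α and failures to β.
Posterior: Beta(α+k, β+n−k) = Beta(4.5+4, 5.2+8) = Beta(8.5, 13.2).
Posterior α = 8.5.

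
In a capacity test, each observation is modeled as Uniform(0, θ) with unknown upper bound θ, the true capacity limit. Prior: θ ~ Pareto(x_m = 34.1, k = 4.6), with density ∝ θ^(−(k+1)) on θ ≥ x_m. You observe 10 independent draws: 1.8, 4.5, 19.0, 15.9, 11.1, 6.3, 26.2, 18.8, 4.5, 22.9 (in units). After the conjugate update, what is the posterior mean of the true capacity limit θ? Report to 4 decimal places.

36.6074

A Pareto(scale x_m, shape k) prior on the upper bound θ of Uniform(0, θ) is conjugate: posterior is Pareto(max(x_m, max xᵢ), k + n).
Sample maximum = 26.2; prior scale x_m = 34.1 → posterior scale = max = 34.1.
Posterior shape = 4.6 + 10 = 14.6.
E[θ|data] = k·x_m/(k−1) = 14.6·34.1/13.6 = 36.6074.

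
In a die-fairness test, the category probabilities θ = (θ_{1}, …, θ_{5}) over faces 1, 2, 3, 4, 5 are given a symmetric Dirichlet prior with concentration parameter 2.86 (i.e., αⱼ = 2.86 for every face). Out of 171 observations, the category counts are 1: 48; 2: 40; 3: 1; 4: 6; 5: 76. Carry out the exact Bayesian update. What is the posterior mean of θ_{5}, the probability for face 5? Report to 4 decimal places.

The Dirichlet prior is conjugate to the Multinomial likelihood: each posterior αⱼ = prior αⱼ + observed count nⱼ.
Posterior concentration: (50.86, 42.86, 3.86, 8.86, 78.86), total = 185.30.
E[θ_{5}|data] = α_{5}/Σα = 78.86/185.30 = 0.4256.

0.4256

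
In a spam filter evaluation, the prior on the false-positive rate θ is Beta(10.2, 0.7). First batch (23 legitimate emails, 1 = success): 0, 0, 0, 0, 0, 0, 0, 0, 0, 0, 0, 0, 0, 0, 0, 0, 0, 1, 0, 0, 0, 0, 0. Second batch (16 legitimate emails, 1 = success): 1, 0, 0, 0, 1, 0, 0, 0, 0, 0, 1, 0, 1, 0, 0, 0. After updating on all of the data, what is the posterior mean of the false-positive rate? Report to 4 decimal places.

0.3046

The Beta prior is conjugate to a Binomial/Bernoulli likelihood; the update adds successes to α and failures to β.
After batch 1: Beta(10.2+1, 0.7+22) = Beta(11.2, 22.7).
After batch 2: Beta(11.2+4, 22.7+12) = Beta(15.2, 34.7).
Posterior mean = α/(α+β) = 15.2/49.9 = 0.3046.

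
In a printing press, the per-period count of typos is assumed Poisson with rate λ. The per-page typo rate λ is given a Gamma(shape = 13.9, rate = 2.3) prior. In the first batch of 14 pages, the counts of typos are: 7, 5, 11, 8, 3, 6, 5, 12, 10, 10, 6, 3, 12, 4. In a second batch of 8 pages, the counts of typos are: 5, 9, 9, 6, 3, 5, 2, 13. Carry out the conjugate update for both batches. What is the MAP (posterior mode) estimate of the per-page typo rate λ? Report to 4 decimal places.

With a Gamma(shape α, rate β) prior, the Poisson likelihood is conjugate: the posterior is Gamma(α + ΣXᵢ, β + n).
Batch 1: sum of counts S = 102 over n = 14 pages.
After batch 1: Gamma(α+S, β+n) = Gamma(13.9+102, 2.3+14) = Gamma(115.9, 16.3).
Batch 2: sum of counts S = 52 over n = 8 pages.
After batch 2: Gamma(α+S, β+n) = Gamma(115.9+52, 16.3+8) = Gamma(167.9, 24.3).
Mode of Gamma(α,β) for α≥1 is (α−1)/β = 166.9/24.3 = 6.8683.

6.8683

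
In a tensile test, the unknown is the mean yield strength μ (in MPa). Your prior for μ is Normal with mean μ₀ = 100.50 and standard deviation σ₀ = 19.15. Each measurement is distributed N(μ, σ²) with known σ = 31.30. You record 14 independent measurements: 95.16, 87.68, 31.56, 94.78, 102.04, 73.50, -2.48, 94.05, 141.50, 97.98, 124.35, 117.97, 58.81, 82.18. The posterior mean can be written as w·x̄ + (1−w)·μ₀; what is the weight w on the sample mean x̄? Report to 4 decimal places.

0.8398

For Normal data with known variance σ², a Normal(μ₀, σ₀²) prior on μ is conjugate. Posterior precision = 1/σ₀² + n/σ²; posterior mean is the precision-weighted average of μ₀ and x̄.
σ₀² = 19.15² = 366.7225, σ² = 31.30² = 979.69. Prior precision 1/σ₀² = 1/366.7225; data precision n/σ² = 14/979.69.
w = (n/σ²)/(1/σ₀² + n/σ²) = n·σ₀²/(σ² + n·σ₀²) = 14·366.7225/(979.69 + 14·366.7225) = 5134.115/6113.805 = 0.8398.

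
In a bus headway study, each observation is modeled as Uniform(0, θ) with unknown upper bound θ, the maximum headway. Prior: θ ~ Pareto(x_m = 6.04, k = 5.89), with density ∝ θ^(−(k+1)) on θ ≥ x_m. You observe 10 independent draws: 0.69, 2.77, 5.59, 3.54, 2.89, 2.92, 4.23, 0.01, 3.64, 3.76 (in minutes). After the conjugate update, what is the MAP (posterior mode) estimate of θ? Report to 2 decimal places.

6.04

A Pareto(scale x_m, shape k) prior on the upper bound θ of Uniform(0, θ) is conjugate: posterior is Pareto(max(x_m, max xᵢ), k + n).
Sample maximum = 5.59; prior scale x_m = 6.04 → posterior scale = max = 6.04.
Posterior shape = 5.89 + 10 = 15.89.
The Pareto density is decreasing on [x_m, ∞), so the mode is x_m = 6.04.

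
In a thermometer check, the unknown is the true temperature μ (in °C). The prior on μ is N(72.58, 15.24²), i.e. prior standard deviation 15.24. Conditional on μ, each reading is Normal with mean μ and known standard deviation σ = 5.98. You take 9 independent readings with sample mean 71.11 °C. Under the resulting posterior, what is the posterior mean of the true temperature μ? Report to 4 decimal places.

For Normal data with known variance σ², a Normal(μ₀, σ₀²) prior on μ is conjugate. Posterior precision = 1/σ₀² + n/σ²; posterior mean is the precision-weighted average of μ₀ and x̄.
n·x̄ = 9·71.11 = 639.99.
σ₀² = 15.24² = 232.2576, σ² = 5.98² = 35.7604; σ² + n·σ₀² = 35.7604 + 9·232.2576 = 2126.0788.
Posterior mean = (μ₀/σ₀² + n·x̄/σ²)/(1/σ₀² + n/σ²) = (σ²·μ₀ + σ₀²·n·x̄)/(σ² + n·σ₀²) = (35.7604·72.58 + 232.2576·639.99)/2126.0788 = 151238.031256/2126.0788 = 71.1347.

71.1347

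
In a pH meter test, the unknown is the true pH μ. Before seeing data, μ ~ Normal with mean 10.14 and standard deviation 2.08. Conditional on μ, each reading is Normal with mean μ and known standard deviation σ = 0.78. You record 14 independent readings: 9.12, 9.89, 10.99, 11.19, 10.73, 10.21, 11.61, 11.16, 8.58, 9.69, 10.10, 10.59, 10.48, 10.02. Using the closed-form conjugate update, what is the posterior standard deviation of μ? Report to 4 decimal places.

0.2074

For Normal data with known variance σ², a Normal(μ₀, σ₀²) prior on μ is conjugate. Posterior precision = 1/σ₀² + n/σ²; posterior mean is the precision-weighted average of μ₀ and x̄.
σ₀² = 2.08² = 4.3264, σ² = 0.78² = 0.6084; σ² + n·σ₀² = 0.6084 + 14·4.3264 = 61.178.
Posterior precision = 1/σ₀² + n/σ² = 1/4.3264 + 14/0.6084 = (σ² + n·σ₀²)/(σ₀²σ²) = 61.178/(4.3264·0.6084); posterior variance σₙ² = σ₀²σ²/(σ² + n·σ₀²) = 4.3264·0.6084/61.178 = 0.043025.
Posterior SD = √σₙ² = √(4.3264·0.6084/61.178) = 0.2074.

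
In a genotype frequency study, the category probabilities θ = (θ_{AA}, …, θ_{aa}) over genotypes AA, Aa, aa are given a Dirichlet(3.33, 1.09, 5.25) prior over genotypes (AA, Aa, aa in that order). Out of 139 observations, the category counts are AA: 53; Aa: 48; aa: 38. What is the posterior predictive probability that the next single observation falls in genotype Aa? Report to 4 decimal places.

0.3302

The Dirichlet prior is conjugate to the Multinomial likelihood: each posterior αⱼ = prior αⱼ + observed count nⱼ.
Posterior concentration: (56.33, 49.09, 43.25), total = 148.67.
P(next = Aa | data) = α_{Aa}/Σα = 0.3302.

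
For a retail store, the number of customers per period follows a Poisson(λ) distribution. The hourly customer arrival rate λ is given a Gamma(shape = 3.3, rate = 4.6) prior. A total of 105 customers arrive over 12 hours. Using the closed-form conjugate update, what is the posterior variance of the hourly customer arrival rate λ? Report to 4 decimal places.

With a Gamma(shape α, rate β) prior, the Poisson likelihood is conjugate: the posterior is Gamma(α + ΣXᵢ, β + n).
Posterior: Gamma(α+S, β+n) = Gamma(3.3+105, 4.6+12) = Gamma(108.3, 16.6).
Var = α/β² = 108.3/16.6² = 0.3930.

0.3930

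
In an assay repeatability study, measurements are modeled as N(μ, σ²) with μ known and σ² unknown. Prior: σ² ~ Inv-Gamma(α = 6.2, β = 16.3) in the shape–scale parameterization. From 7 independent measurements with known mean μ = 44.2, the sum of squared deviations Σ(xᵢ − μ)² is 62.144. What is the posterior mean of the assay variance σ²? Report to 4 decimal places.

With known mean μ and an Inverse-Gamma(α, β) prior on σ², the Normal likelihood is conjugate: posterior is Inv-Gamma(α + n/2, β + Σ(xᵢ−μ)²/2).
Posterior: Inv-Gamma(6.2 + 7/2, 16.3 + 62.144/2) = Inv-Gamma(9.70, 47.3720).
E[σ²|data] = β/(α−1) = 47.3720/8.70 = 5.4451.

5.4451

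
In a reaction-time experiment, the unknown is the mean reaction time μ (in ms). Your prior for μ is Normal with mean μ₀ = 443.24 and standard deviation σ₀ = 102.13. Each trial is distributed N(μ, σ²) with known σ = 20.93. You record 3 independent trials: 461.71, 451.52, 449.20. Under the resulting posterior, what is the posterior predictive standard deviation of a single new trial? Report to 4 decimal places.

For Normal data with known variance σ², a Normal(μ₀, σ₀²) prior on μ is conjugate. Posterior precision = 1/σ₀² + n/σ²; posterior mean is the precision-weighted average of μ₀ and x̄.
σ₀² = 102.13² = 10430.5369, σ² = 20.93² = 438.0649; σ² + n·σ₀² = 438.0649 + 3·10430.5369 = 31729.6756.
Posterior precision = 1/σ₀² + n/σ² = 1/10430.5369 + 3/438.0649 = (σ² + n·σ₀²)/(σ₀²σ²) = 31729.6756/(10430.5369·438.0649); posterior variance σₙ² = σ₀²σ²/(σ² + n·σ₀²) = 10430.5369·438.0649/31729.6756 = 144.005636.
Predictive variance for one new observation = σₙ² + σ² = 10430.5369·438.0649/31729.6756 + 438.0649 = σ²·(σ₀² + 31729.6756)/31729.6756 = 438.0649·42160.2125/31729.6756 = 582.070536; SD = √(438.0649·42160.2125/31729.6756) = 24.1261.

24.1261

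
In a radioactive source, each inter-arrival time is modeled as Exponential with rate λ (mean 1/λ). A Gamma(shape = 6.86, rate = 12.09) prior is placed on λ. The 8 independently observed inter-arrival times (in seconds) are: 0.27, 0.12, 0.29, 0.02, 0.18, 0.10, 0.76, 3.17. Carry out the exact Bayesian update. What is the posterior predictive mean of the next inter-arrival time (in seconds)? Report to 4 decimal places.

With a Gamma(shape α, rate β) prior on the exponential rate λ, the posterior after n observations with total T = Σxᵢ is Gamma(α+n, β+T).
Sum of observations T = 4.91 seconds; n = 8.
Posterior: Gamma(6.86+8, 12.09+4.91) = Gamma(14.86, 17.00).
The predictive distribution for the next observation is Lomax; its mean is β/(α−1) = 17.00/13.86 = 1.2266.

1.2266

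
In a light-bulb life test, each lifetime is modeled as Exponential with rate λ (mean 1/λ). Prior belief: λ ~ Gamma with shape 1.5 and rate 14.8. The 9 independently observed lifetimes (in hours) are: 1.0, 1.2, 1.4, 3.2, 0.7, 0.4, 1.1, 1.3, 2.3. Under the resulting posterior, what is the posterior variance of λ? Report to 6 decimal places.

With a Gamma(shape α, rate β) prior on the exponential rate λ, the posterior after n observations with total T = Σxᵢ is Gamma(α+n, β+T).
Sum of observations T = 12.6 hours; n = 9.
Posterior: Gamma(1.5+9, 14.8+12.6) = Gamma(10.5, 27.4).
Var = α/β² = 0.013986.

0.013986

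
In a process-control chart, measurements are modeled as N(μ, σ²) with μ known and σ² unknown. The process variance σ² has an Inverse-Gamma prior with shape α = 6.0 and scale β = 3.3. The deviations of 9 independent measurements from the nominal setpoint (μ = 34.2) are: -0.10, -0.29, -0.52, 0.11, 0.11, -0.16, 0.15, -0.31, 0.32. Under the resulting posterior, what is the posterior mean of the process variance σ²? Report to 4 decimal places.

With known mean μ and an Inverse-Gamma(α, β) prior on σ², the Normal likelihood is conjugate: posterior is Inv-Gamma(α + n/2, β + Σ(xᵢ−μ)²/2).
Σ(xᵢ−μ)² = (-0.10)² + (-0.29)² + (-0.52)² + (0.11)² + (0.11)² + (-0.16)² + (0.15)² + (-0.31)² + (0.32)² = 0.6353.
Posterior: Inv-Gamma(6.0 + 9/2, 3.3 + 0.6353/2) = Inv-Gamma(10.50, 3.61765).
E[σ²|data] = β/(α−1) = 3.61765/9.50 = 0.3808.

0.3808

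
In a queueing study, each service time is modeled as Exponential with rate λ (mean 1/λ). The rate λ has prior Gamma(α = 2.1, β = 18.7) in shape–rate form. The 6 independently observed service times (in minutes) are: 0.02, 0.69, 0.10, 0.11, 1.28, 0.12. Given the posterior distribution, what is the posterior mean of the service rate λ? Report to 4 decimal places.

With a Gamma(shape α, rate β) prior on the exponential rate λ, the posterior after n observations with total T = Σxᵢ is Gamma(α+n, β+T).
Sum of observations T = 2.32 minutes; n = 6.
Posterior: Gamma(2.1+6, 18.7+2.32) = Gamma(8.1, 21.02).
Posterior mean of λ = α/β = 8.1/21.02 = 0.3853.

0.3853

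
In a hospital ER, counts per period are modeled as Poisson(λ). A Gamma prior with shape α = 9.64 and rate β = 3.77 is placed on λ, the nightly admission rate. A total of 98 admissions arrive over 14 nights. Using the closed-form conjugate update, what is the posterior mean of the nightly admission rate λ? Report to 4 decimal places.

With a Gamma(shape α, rate β) prior, the Poisson likelihood is conjugate: the posterior is Gamma(α + ΣXᵢ, β + n).
Posterior: Gamma(α+S, β+n) = Gamma(9.64+98, 3.77+14) = Gamma(107.64, 17.77).
Posterior mean = α/β = 107.64/17.77 = 6.0574.

6.0574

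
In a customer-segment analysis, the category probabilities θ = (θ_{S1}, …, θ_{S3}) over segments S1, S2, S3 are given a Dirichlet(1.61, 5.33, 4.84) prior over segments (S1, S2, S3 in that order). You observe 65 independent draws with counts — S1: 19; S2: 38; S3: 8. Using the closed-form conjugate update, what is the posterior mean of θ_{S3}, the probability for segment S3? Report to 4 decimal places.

The Dirichlet prior is conjugate to the Multinomial likelihood: each posterior αⱼ = prior αⱼ + observed count nⱼ.
Posterior concentration: (20.61, 43.33, 12.84), total = 76.78.
E[θ_{S3}|data] = α_{S3}/Σα = 12.84/76.78 = 0.1672.

0.1672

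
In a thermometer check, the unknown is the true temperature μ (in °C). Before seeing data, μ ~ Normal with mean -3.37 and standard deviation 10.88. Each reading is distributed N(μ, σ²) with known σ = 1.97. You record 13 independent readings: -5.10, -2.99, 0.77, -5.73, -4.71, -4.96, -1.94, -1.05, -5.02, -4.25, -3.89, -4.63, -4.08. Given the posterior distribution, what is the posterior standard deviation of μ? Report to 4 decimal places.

For Normal data with known variance σ², a Normal(μ₀, σ₀²) prior on μ is conjugate. Posterior precision = 1/σ₀² + n/σ²; posterior mean is the precision-weighted average of μ₀ and x̄.
σ₀² = 10.88² = 118.3744, σ² = 1.97² = 3.8809; σ² + n·σ₀² = 3.8809 + 13·118.3744 = 1542.7481.
Posterior precision = 1/σ₀² + n/σ² = 1/118.3744 + 13/3.8809 = (σ² + n·σ₀²)/(σ₀²σ²) = 1542.7481/(118.3744·3.8809); posterior variance σₙ² = σ₀²σ²/(σ² + n·σ₀²) = 118.3744·3.8809/1542.7481 = 0.297780.
Posterior SD = √σₙ² = √(118.3744·3.8809/1542.7481) = 0.5457.

0.5457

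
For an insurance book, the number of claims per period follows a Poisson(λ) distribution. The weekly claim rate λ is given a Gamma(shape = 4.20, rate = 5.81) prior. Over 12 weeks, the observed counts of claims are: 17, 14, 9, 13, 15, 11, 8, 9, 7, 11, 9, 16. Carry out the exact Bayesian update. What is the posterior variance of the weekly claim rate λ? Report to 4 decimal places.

0.4515

With a Gamma(shape α, rate β) prior, the Poisson likelihood is conjugate: the posterior is Gamma(α + ΣXᵢ, β + n).
Sum of counts S = 139 over n = 12 weeks.
Posterior: Gamma(α+S, β+n) = Gamma(4.20+139, 5.81+12) = Gamma(143.20, 17.81).
Var = α/β² = 143.20/17.81² = 0.4515.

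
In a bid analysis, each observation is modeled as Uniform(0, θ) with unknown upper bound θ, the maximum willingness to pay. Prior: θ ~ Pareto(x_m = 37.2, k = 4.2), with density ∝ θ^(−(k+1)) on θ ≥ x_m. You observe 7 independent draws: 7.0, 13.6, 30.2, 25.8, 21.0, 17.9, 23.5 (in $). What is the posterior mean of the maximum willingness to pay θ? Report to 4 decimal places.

A Pareto(scale x_m, shape k) prior on the upper bound θ of Uniform(0, θ) is conjugate: posterior is Pareto(max(x_m, max xᵢ), k + n).
Sample maximum = 30.2; prior scale x_m = 37.2 → posterior scale = max = 37.2.
Posterior shape = 4.2 + 7 = 11.2.
E[θ|data] = k·x_m/(k−1) = 11.2·37.2/10.2 = 40.8471.

40.8471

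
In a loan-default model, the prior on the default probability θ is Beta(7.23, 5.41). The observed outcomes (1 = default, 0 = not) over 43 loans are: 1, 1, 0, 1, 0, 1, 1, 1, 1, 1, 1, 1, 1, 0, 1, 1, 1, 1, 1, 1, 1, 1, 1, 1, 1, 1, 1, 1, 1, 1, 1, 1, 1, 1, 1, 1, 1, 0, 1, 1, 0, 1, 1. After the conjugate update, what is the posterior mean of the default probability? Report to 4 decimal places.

0.8129

The Beta prior is conjugate to a Binomial/Bernoulli likelihood; the update adds successes to α and failures to β.
Posterior: Beta(α+k, β+n−k) = Beta(7.23+38, 5.41+5) = Beta(45.23, 10.41).
Posterior mean = α/(α+β) = 45.23/55.64 = 0.8129.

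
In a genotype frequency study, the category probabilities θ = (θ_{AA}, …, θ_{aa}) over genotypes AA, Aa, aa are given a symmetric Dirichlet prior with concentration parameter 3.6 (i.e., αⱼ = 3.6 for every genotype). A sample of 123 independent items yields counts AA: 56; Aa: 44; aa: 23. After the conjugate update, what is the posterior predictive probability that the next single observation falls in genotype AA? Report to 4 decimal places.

The Dirichlet prior is conjugate to the Multinomial likelihood: each posterior αⱼ = prior αⱼ + observed count nⱼ.
Posterior concentration: (59.6, 47.6, 26.6), total = 133.8.
P(next = AA | data) = α_{AA}/Σα = 0.4454.

0.4454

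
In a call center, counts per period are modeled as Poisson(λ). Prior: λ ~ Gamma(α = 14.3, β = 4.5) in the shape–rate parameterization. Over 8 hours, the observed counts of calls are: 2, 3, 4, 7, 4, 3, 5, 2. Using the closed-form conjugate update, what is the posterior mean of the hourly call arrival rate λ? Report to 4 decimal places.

With a Gamma(shape α, rate β) prior, the Poisson likelihood is conjugate: the posterior is Gamma(α + ΣXᵢ, β + n).
Sum of counts S = 30 over n = 8 hours.
Posterior: Gamma(α+S, β+n) = Gamma(14.3+30, 4.5+8) = Gamma(44.3, 12.5).
Posterior mean = α/β = 44.3/12.5 = 3.5440.

3.5440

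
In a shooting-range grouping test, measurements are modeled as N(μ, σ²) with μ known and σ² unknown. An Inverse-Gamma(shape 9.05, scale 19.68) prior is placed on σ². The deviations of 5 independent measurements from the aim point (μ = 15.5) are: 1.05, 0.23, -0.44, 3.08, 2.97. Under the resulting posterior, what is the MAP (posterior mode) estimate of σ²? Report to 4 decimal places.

With known mean μ and an Inverse-Gamma(α, β) prior on σ², the Normal likelihood is conjugate: posterior is Inv-Gamma(α + n/2, β + Σ(xᵢ−μ)²/2).
Σ(xᵢ−μ)² = (1.05)² + (0.23)² + (-0.44)² + (3.08)² + (2.97)² = 19.6563.
Posterior: Inv-Gamma(9.05 + 5/2, 19.68 + 19.6563/2) = Inv-Gamma(11.55, 29.50815).
Mode = β/(α+1) = 29.50815/12.55 = 2.3512.

2.3512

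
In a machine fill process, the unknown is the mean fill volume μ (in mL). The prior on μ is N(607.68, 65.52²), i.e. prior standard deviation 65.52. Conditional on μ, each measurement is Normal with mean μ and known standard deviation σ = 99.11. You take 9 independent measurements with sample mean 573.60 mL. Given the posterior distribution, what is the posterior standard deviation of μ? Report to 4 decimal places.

For Normal data with known variance σ², a Normal(μ₀, σ₀²) prior on μ is conjugate. Posterior precision = 1/σ₀² + n/σ²; posterior mean is the precision-weighted average of μ₀ and x̄.
σ₀² = 65.52² = 4292.8704, σ² = 99.11² = 9822.7921; σ² + n·σ₀² = 9822.7921 + 9·4292.8704 = 48458.6257.
Posterior precision = 1/σ₀² + n/σ² = 1/4292.8704 + 9/9822.7921 = (σ² + n·σ₀²)/(σ₀²σ²) = 48458.6257/(4292.8704·9822.7921); posterior variance σₙ² = σ₀²σ²/(σ² + n·σ₀²) = 4292.8704·9822.7921/48458.6257 = 870.185088.
Posterior SD = √σₙ² = √(4292.8704·9822.7921/48458.6257) = 29.4989.

29.4989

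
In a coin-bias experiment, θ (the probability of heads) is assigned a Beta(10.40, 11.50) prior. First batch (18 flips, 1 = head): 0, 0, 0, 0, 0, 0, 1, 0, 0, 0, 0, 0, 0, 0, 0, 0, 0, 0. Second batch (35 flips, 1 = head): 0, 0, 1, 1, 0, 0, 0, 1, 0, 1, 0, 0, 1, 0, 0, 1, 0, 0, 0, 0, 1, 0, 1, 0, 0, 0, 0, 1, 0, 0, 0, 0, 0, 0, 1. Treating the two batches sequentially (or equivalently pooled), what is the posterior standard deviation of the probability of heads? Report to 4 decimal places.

0.0519

The Beta prior is conjugate to a Binomial/Bernoulli likelihood; the update adds successes to α and failures to β.
After batch 1: Beta(10.40+1, 11.50+17) = Beta(11.40, 28.50).
After batch 2: Beta(11.40+10, 28.50+25) = Beta(21.40, 53.50).
Var = αβ/((α+β)²(α+β+1)) = 21.40·53.50/(74.90²·75.90) = 0.00268882; SD = √0.00268882 = 0.0519.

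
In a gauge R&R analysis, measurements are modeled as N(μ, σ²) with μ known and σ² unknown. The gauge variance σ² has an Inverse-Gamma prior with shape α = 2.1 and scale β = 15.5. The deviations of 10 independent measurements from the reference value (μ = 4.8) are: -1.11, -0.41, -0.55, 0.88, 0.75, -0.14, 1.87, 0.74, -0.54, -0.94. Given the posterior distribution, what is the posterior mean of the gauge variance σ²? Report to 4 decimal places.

3.2196

With known mean μ and an Inverse-Gamma(α, β) prior on σ², the Normal likelihood is conjugate: posterior is Inv-Gamma(α + n/2, β + Σ(xᵢ−μ)²/2).
Σ(xᵢ−μ)² = (-1.11)² + (-0.41)² + (-0.55)² + (0.88)² + (0.75)² + (-0.14)² + (1.87)² + (0.74)² + (-0.54)² + (-0.94)² = 8.2789.
Posterior: Inv-Gamma(2.1 + 10/2, 15.5 + 8.2789/2) = Inv-Gamma(7.10, 19.63945).
E[σ²|data] = β/(α−1) = 19.63945/6.10 = 3.2196.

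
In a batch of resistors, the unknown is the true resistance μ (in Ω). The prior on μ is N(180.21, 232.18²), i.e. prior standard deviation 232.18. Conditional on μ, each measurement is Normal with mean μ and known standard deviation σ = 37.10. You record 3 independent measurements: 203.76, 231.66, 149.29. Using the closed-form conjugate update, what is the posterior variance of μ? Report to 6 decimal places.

For Normal data with known variance σ², a Normal(μ₀, σ₀²) prior on μ is conjugate. Posterior precision = 1/σ₀² + n/σ²; posterior mean is the precision-weighted average of μ₀ and x̄.
σ₀² = 232.18² = 53907.5524, σ² = 37.10² = 1376.41; σ² + n·σ₀² = 1376.41 + 3·53907.5524 = 163099.0672.
Posterior precision = 1/σ₀² + n/σ² = 1/53907.5524 + 3/1376.41 = (σ² + n·σ₀²)/(σ₀²σ²) = 163099.0672/(53907.5524·1376.41); posterior variance σₙ² = σ₀²σ²/(σ² + n·σ₀²) = 53907.5524·1376.41/163099.0672 = 454.931444.

454.931444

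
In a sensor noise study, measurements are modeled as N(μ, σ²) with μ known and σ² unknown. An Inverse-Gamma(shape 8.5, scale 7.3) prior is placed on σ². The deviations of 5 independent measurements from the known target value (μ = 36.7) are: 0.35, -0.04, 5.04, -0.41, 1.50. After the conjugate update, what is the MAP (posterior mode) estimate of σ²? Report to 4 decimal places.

1.7727

With known mean μ and an Inverse-Gamma(α, β) prior on σ², the Normal likelihood is conjugate: posterior is Inv-Gamma(α + n/2, β + Σ(xᵢ−μ)²/2).
Σ(xᵢ−μ)² = (0.35)² + (-0.04)² + (5.04)² + (-0.41)² + (1.50)² = 27.9438.
Posterior: Inv-Gamma(8.5 + 5/2, 7.3 + 27.9438/2) = Inv-Gamma(11.00, 21.27190).
Mode = β/(α+1) = 21.27190/12.00 = 1.7727.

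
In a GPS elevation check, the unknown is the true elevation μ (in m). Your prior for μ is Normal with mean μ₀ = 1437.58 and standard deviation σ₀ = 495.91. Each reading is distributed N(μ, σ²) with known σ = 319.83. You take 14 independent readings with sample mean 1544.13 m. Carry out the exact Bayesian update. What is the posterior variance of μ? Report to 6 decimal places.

7095.702082

For Normal data with known variance σ², a Normal(μ₀, σ₀²) prior on μ is conjugate. Posterior precision = 1/σ₀² + n/σ²; posterior mean is the precision-weighted average of μ₀ and x̄.
σ₀² = 495.91² = 245926.7281, σ² = 319.83² = 102291.2289; σ² + n·σ₀² = 102291.2289 + 14·245926.7281 = 3545265.4223.
Posterior precision = 1/σ₀² + n/σ² = 1/245926.7281 + 14/102291.2289 = (σ² + n·σ₀²)/(σ₀²σ²) = 3545265.4223/(245926.7281·102291.2289); posterior variance σₙ² = σ₀²σ²/(σ² + n·σ₀²) = 245926.7281·102291.2289/3545265.4223 = 7095.702082.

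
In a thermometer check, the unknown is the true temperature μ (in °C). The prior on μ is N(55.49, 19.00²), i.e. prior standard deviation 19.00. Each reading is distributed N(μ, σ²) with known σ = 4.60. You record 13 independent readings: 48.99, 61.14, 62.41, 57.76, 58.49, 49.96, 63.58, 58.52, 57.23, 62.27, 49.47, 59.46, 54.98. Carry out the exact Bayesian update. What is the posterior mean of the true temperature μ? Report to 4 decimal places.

For Normal data with known variance σ², a Normal(μ₀, σ₀²) prior on μ is conjugate. Posterior precision = 1/σ₀² + n/σ²; posterior mean is the precision-weighted average of μ₀ and x̄.
Σxᵢ = 48.99 + 61.14 + 62.41 + 57.76 + 58.49 + 49.96 + 63.58 + 58.52 + 57.23 + 62.27 + 49.47 + 59.46 + 54.98 = 744.26, so n·x̄ = 744.26.
σ₀² = 19.00² = 361, σ² = 4.60² = 21.16; σ² + n·σ₀² = 21.16 + 13·361 = 4714.16.
Posterior mean = (μ₀/σ₀² + n·x̄/σ²)/(1/σ₀² + n/σ²) = (σ²·μ₀ + σ₀²·n·x̄)/(σ² + n·σ₀²) = (21.16·55.49 + 361·744.26)/4714.16 = 269852.0284/4714.16 = 57.2429.

57.2429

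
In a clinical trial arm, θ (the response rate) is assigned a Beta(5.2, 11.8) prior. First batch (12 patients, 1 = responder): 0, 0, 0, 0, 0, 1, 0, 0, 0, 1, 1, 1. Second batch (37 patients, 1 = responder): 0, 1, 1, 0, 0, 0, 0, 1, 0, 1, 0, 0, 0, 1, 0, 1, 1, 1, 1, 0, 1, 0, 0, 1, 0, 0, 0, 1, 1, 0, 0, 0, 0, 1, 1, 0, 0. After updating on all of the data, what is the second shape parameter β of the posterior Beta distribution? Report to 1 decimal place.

41.8

The Beta prior is conjugate to a Binomial/Bernoulli likelihood; the update adds successes to α and failures to β.
After batch 1: Beta(5.2+4, 11.8+8) = Beta(9.2, 19.8).
After batch 2: Beta(9.2+15, 19.8+22) = Beta(24.2, 41.8).
Posterior β = 41.8.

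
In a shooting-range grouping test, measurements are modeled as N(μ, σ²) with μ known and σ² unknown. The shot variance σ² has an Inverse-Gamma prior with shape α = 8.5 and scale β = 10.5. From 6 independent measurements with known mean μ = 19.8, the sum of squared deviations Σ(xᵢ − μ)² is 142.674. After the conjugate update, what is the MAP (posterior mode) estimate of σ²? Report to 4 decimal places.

6.5470

With known mean μ and an Inverse-Gamma(α, β) prior on σ², the Normal likelihood is conjugate: posterior is Inv-Gamma(α + n/2, β + Σ(xᵢ−μ)²/2).
Posterior: Inv-Gamma(8.5 + 6/2, 10.5 + 142.674/2) = Inv-Gamma(11.50, 81.8370).
Mode = β/(α+1) = 81.8370/12.50 = 6.5470.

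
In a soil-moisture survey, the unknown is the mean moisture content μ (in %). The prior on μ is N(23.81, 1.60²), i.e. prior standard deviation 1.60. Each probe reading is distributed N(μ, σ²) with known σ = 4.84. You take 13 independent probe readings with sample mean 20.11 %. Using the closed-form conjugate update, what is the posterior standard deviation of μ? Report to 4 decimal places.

For Normal data with known variance σ², a Normal(μ₀, σ₀²) prior on μ is conjugate. Posterior precision = 1/σ₀² + n/σ²; posterior mean is the precision-weighted average of μ₀ and x̄.
σ₀² = 1.60² = 2.56, σ² = 4.84² = 23.4256; σ² + n·σ₀² = 23.4256 + 13·2.56 = 56.7056.
Posterior precision = 1/σ₀² + n/σ² = 1/2.56 + 13/23.4256 = (σ² + n·σ₀²)/(σ₀²σ²) = 56.7056/(2.56·23.4256); posterior variance σₙ² = σ₀²σ²/(σ² + n·σ₀²) = 2.56·23.4256/56.7056 = 1.057559.
Posterior SD = √σₙ² = √(2.56·23.4256/56.7056) = 1.0284.

1.0284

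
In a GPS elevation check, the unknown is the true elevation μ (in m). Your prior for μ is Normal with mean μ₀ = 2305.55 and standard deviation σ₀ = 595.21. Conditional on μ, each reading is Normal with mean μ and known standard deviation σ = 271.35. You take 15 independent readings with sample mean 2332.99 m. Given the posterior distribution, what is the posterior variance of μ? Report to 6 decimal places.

4841.637306

For Normal data with known variance σ², a Normal(μ₀, σ₀²) prior on μ is conjugate. Posterior precision = 1/σ₀² + n/σ²; posterior mean is the precision-weighted average of μ₀ and x̄.
σ₀² = 595.21² = 354274.9441, σ² = 271.35² = 73630.8225; σ² + n·σ₀² = 73630.8225 + 15·354274.9441 = 5387754.984.
Posterior precision = 1/σ₀² + n/σ² = 1/354274.9441 + 15/73630.8225 = (σ² + n·σ₀²)/(σ₀²σ²) = 5387754.984/(354274.9441·73630.8225); posterior variance σₙ² = σ₀²σ²/(σ² + n·σ₀²) = 354274.9441·73630.8225/5387754.984 = 4841.637306.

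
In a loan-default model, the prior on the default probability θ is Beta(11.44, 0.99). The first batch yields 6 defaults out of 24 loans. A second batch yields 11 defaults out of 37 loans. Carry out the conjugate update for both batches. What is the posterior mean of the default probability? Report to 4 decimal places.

0.3873

The Beta prior is conjugate to a Binomial/Bernoulli likelihood; the update adds successes to α and failures to β.
After batch 1: Beta(11.44+6, 0.99+18) = Beta(17.44, 18.99).
After batch 2: Beta(17.44+11, 18.99+26) = Beta(28.44, 44.99).
Posterior mean = α/(α+β) = 28.44/73.43 = 0.3873.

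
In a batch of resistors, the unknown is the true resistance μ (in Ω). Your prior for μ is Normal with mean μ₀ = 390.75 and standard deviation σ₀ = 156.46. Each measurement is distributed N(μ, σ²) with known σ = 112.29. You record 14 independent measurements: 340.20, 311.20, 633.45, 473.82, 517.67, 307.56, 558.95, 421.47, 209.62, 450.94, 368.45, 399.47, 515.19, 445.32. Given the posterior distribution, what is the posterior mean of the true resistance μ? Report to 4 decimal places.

For Normal data with known variance σ², a Normal(μ₀, σ₀²) prior on μ is conjugate. Posterior precision = 1/σ₀² + n/σ²; posterior mean is the precision-weighted average of μ₀ and x̄.
Σxᵢ = 340.20 + 311.20 + 633.45 + 473.82 + 517.67 + 307.56 + 558.95 + 421.47 + 209.62 + 450.94 + 368.45 + 399.47 + 515.19 + 445.32 = 5953.31, so n·x̄ = 5953.31.
σ₀² = 156.46² = 24479.7316, σ² = 112.29² = 12609.0441; σ² + n·σ₀² = 12609.0441 + 14·24479.7316 = 355325.2865.
Posterior mean = (μ₀/σ₀² + n·x̄/σ²)/(1/σ₀² + n/σ²) = (σ²·μ₀ + σ₀²·n·x̄)/(σ² + n·σ₀²) = (12609.0441·390.75 + 24479.7316·5953.31)/355325.2865 = 150662414.913671/355325.2865 = 424.0126.

424.0126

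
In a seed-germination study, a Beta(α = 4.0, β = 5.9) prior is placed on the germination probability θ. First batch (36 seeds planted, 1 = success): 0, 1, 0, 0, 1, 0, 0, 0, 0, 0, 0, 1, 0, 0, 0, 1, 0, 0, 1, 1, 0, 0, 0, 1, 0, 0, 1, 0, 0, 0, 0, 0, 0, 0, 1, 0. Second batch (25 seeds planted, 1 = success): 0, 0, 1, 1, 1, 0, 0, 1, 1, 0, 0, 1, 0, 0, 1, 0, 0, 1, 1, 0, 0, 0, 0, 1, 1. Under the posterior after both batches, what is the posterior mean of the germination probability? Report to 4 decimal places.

0.3385

The Beta prior is conjugate to a Binomial/Bernoulli likelihood; the update adds successes to α and failures to β.
After batch 1: Beta(4.0+9, 5.9+27) = Beta(13.0, 32.9).
After batch 2: Beta(13.0+11, 32.9+14) = Beta(24.0, 46.9).
Posterior mean = α/(α+β) = 24.0/70.9 = 0.3385.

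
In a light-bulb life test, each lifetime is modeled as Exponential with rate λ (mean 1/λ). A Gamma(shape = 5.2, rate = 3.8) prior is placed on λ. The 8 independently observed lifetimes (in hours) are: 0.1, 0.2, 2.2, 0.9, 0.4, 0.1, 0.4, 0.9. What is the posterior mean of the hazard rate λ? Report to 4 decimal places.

1.4667

With a Gamma(shape α, rate β) prior on the exponential rate λ, the posterior after n observations with total T = Σxᵢ is Gamma(α+n, β+T).
Sum of observations T = 5.2 hours; n = 8.
Posterior: Gamma(5.2+8, 3.8+5.2) = Gamma(13.2, 9.0).
Posterior mean of λ = α/β = 13.2/9.0 = 1.4667.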